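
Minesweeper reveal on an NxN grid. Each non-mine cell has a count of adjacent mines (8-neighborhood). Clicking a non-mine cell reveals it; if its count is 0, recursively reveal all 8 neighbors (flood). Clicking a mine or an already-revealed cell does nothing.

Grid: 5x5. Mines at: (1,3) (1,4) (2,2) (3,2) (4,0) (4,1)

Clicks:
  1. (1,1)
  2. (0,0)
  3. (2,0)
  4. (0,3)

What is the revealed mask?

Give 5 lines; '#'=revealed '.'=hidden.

Answer: ####.
###..
##...
##...
.....

Derivation:
Click 1 (1,1) count=1: revealed 1 new [(1,1)] -> total=1
Click 2 (0,0) count=0: revealed 9 new [(0,0) (0,1) (0,2) (1,0) (1,2) (2,0) (2,1) (3,0) (3,1)] -> total=10
Click 3 (2,0) count=0: revealed 0 new [(none)] -> total=10
Click 4 (0,3) count=2: revealed 1 new [(0,3)] -> total=11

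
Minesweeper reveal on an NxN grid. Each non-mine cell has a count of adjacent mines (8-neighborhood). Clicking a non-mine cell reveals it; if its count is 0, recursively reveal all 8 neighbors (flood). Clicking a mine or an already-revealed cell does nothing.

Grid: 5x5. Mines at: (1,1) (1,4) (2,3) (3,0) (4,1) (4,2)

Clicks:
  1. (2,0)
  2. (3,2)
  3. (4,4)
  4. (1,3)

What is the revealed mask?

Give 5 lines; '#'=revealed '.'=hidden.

Answer: .....
...#.
#....
..###
...##

Derivation:
Click 1 (2,0) count=2: revealed 1 new [(2,0)] -> total=1
Click 2 (3,2) count=3: revealed 1 new [(3,2)] -> total=2
Click 3 (4,4) count=0: revealed 4 new [(3,3) (3,4) (4,3) (4,4)] -> total=6
Click 4 (1,3) count=2: revealed 1 new [(1,3)] -> total=7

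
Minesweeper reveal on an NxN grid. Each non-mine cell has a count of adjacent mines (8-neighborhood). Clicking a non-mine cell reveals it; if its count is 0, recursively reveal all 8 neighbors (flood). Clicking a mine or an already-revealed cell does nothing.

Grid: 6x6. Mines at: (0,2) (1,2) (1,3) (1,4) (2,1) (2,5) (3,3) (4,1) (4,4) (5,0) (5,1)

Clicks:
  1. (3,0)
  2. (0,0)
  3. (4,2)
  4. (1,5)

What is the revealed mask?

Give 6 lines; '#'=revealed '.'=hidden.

Click 1 (3,0) count=2: revealed 1 new [(3,0)] -> total=1
Click 2 (0,0) count=0: revealed 4 new [(0,0) (0,1) (1,0) (1,1)] -> total=5
Click 3 (4,2) count=3: revealed 1 new [(4,2)] -> total=6
Click 4 (1,5) count=2: revealed 1 new [(1,5)] -> total=7

Answer: ##....
##...#
......
#.....
..#...
......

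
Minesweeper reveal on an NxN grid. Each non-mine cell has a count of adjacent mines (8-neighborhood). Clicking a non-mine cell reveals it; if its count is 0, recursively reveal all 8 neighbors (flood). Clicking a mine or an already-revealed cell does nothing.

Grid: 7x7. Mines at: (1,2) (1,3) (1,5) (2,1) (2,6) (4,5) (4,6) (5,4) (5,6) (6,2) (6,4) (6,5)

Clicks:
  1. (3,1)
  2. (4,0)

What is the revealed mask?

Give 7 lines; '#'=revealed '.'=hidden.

Click 1 (3,1) count=1: revealed 1 new [(3,1)] -> total=1
Click 2 (4,0) count=0: revealed 18 new [(2,2) (2,3) (2,4) (3,0) (3,2) (3,3) (3,4) (4,0) (4,1) (4,2) (4,3) (4,4) (5,0) (5,1) (5,2) (5,3) (6,0) (6,1)] -> total=19

Answer: .......
.......
..###..
#####..
#####..
####...
##.....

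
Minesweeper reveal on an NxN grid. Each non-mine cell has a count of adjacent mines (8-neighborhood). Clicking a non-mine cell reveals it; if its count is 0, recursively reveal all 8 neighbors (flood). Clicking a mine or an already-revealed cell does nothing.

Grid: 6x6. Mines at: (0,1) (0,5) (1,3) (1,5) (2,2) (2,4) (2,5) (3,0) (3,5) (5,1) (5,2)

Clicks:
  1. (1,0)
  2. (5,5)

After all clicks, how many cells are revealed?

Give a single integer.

Click 1 (1,0) count=1: revealed 1 new [(1,0)] -> total=1
Click 2 (5,5) count=0: revealed 6 new [(4,3) (4,4) (4,5) (5,3) (5,4) (5,5)] -> total=7

Answer: 7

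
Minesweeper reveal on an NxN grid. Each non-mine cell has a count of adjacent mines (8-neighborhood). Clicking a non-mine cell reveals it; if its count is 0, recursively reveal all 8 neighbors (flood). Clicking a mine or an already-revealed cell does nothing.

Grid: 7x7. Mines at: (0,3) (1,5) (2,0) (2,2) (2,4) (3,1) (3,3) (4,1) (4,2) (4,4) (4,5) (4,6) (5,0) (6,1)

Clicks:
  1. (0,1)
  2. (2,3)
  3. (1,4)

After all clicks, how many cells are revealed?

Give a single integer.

Answer: 8

Derivation:
Click 1 (0,1) count=0: revealed 6 new [(0,0) (0,1) (0,2) (1,0) (1,1) (1,2)] -> total=6
Click 2 (2,3) count=3: revealed 1 new [(2,3)] -> total=7
Click 3 (1,4) count=3: revealed 1 new [(1,4)] -> total=8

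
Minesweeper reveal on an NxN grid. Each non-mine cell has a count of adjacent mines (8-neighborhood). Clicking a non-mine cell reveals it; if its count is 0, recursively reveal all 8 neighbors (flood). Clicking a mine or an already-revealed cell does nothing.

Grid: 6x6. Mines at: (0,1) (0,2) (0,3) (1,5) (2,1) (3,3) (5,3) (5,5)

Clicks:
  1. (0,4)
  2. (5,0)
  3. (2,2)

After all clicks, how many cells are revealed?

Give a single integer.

Click 1 (0,4) count=2: revealed 1 new [(0,4)] -> total=1
Click 2 (5,0) count=0: revealed 9 new [(3,0) (3,1) (3,2) (4,0) (4,1) (4,2) (5,0) (5,1) (5,2)] -> total=10
Click 3 (2,2) count=2: revealed 1 new [(2,2)] -> total=11

Answer: 11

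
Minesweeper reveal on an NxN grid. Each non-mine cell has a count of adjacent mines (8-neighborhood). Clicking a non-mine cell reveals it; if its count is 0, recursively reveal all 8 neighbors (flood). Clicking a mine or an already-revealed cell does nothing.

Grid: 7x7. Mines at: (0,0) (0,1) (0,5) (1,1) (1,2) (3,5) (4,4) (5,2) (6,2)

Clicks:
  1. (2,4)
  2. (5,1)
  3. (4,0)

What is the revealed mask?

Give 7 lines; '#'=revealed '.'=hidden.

Click 1 (2,4) count=1: revealed 1 new [(2,4)] -> total=1
Click 2 (5,1) count=2: revealed 1 new [(5,1)] -> total=2
Click 3 (4,0) count=0: revealed 15 new [(2,0) (2,1) (2,2) (2,3) (3,0) (3,1) (3,2) (3,3) (4,0) (4,1) (4,2) (4,3) (5,0) (6,0) (6,1)] -> total=17

Answer: .......
.......
#####..
####...
####...
##.....
##.....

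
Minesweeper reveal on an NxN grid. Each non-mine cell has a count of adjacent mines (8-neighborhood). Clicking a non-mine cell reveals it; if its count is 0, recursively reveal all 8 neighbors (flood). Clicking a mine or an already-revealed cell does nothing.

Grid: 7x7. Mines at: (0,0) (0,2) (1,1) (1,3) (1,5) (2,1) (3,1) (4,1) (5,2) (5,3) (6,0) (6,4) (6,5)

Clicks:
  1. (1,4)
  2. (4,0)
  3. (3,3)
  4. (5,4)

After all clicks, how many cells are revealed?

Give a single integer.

Answer: 20

Derivation:
Click 1 (1,4) count=2: revealed 1 new [(1,4)] -> total=1
Click 2 (4,0) count=2: revealed 1 new [(4,0)] -> total=2
Click 3 (3,3) count=0: revealed 18 new [(2,2) (2,3) (2,4) (2,5) (2,6) (3,2) (3,3) (3,4) (3,5) (3,6) (4,2) (4,3) (4,4) (4,5) (4,6) (5,4) (5,5) (5,6)] -> total=20
Click 4 (5,4) count=3: revealed 0 new [(none)] -> total=20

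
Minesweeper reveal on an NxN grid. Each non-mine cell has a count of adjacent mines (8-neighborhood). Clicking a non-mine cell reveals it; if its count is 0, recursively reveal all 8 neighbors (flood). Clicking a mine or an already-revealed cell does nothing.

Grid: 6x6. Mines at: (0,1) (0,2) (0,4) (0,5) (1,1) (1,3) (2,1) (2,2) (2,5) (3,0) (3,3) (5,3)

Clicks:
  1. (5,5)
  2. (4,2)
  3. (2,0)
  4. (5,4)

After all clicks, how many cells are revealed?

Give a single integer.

Answer: 8

Derivation:
Click 1 (5,5) count=0: revealed 6 new [(3,4) (3,5) (4,4) (4,5) (5,4) (5,5)] -> total=6
Click 2 (4,2) count=2: revealed 1 new [(4,2)] -> total=7
Click 3 (2,0) count=3: revealed 1 new [(2,0)] -> total=8
Click 4 (5,4) count=1: revealed 0 new [(none)] -> total=8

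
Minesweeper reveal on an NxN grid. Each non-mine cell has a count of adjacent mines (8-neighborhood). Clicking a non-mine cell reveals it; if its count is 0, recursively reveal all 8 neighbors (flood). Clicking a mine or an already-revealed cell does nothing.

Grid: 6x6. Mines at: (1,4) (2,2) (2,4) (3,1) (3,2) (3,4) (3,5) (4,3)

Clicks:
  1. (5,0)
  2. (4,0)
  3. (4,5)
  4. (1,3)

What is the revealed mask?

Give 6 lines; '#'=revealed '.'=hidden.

Click 1 (5,0) count=0: revealed 6 new [(4,0) (4,1) (4,2) (5,0) (5,1) (5,2)] -> total=6
Click 2 (4,0) count=1: revealed 0 new [(none)] -> total=6
Click 3 (4,5) count=2: revealed 1 new [(4,5)] -> total=7
Click 4 (1,3) count=3: revealed 1 new [(1,3)] -> total=8

Answer: ......
...#..
......
......
###..#
###...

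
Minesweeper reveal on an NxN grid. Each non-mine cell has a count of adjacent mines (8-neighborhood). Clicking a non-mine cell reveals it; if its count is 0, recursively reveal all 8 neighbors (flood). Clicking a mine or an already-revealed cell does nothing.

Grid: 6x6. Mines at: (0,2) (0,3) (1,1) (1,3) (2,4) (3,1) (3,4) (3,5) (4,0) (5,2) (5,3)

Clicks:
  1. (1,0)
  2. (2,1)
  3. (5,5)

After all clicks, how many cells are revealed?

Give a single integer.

Click 1 (1,0) count=1: revealed 1 new [(1,0)] -> total=1
Click 2 (2,1) count=2: revealed 1 new [(2,1)] -> total=2
Click 3 (5,5) count=0: revealed 4 new [(4,4) (4,5) (5,4) (5,5)] -> total=6

Answer: 6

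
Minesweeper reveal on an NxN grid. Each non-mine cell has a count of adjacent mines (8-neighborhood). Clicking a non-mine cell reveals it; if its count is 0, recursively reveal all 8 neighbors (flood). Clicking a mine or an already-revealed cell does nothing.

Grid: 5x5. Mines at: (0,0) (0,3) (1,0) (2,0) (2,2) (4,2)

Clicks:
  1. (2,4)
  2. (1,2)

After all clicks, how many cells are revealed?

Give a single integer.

Answer: 9

Derivation:
Click 1 (2,4) count=0: revealed 8 new [(1,3) (1,4) (2,3) (2,4) (3,3) (3,4) (4,3) (4,4)] -> total=8
Click 2 (1,2) count=2: revealed 1 new [(1,2)] -> total=9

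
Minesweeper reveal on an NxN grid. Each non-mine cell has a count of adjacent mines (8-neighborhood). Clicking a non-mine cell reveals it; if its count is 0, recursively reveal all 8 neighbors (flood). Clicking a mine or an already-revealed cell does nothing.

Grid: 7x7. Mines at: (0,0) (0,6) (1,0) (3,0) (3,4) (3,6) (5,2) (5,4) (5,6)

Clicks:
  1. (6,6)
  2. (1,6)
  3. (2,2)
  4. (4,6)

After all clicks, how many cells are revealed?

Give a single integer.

Answer: 24

Derivation:
Click 1 (6,6) count=1: revealed 1 new [(6,6)] -> total=1
Click 2 (1,6) count=1: revealed 1 new [(1,6)] -> total=2
Click 3 (2,2) count=0: revealed 21 new [(0,1) (0,2) (0,3) (0,4) (0,5) (1,1) (1,2) (1,3) (1,4) (1,5) (2,1) (2,2) (2,3) (2,4) (2,5) (3,1) (3,2) (3,3) (4,1) (4,2) (4,3)] -> total=23
Click 4 (4,6) count=2: revealed 1 new [(4,6)] -> total=24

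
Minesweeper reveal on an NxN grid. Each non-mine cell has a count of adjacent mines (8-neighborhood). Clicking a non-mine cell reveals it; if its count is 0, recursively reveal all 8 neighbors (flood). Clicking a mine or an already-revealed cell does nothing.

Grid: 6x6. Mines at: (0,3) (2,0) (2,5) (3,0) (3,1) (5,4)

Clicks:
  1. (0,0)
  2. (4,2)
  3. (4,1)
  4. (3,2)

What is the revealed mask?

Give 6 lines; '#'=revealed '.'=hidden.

Answer: ###...
###...
......
..#...
.##...
......

Derivation:
Click 1 (0,0) count=0: revealed 6 new [(0,0) (0,1) (0,2) (1,0) (1,1) (1,2)] -> total=6
Click 2 (4,2) count=1: revealed 1 new [(4,2)] -> total=7
Click 3 (4,1) count=2: revealed 1 new [(4,1)] -> total=8
Click 4 (3,2) count=1: revealed 1 new [(3,2)] -> total=9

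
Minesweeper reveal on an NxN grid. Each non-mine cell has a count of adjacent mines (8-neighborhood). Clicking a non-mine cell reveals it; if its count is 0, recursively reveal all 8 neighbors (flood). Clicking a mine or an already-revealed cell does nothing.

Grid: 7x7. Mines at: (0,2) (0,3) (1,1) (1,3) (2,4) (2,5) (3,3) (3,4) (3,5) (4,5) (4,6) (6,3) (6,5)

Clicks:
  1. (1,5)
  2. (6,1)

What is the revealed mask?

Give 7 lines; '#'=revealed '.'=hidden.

Answer: .......
.....#.
###....
###....
###....
###....
###....

Derivation:
Click 1 (1,5) count=2: revealed 1 new [(1,5)] -> total=1
Click 2 (6,1) count=0: revealed 15 new [(2,0) (2,1) (2,2) (3,0) (3,1) (3,2) (4,0) (4,1) (4,2) (5,0) (5,1) (5,2) (6,0) (6,1) (6,2)] -> total=16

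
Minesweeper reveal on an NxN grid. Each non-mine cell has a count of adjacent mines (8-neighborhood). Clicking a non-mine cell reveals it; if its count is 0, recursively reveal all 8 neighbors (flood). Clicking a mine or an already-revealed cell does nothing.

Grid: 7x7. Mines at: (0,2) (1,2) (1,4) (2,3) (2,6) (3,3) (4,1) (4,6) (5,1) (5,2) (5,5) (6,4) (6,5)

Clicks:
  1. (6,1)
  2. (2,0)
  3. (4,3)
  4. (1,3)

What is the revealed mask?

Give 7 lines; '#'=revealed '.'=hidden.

Answer: ##.....
##.#...
##.....
##.....
...#...
.......
.#.....

Derivation:
Click 1 (6,1) count=2: revealed 1 new [(6,1)] -> total=1
Click 2 (2,0) count=0: revealed 8 new [(0,0) (0,1) (1,0) (1,1) (2,0) (2,1) (3,0) (3,1)] -> total=9
Click 3 (4,3) count=2: revealed 1 new [(4,3)] -> total=10
Click 4 (1,3) count=4: revealed 1 new [(1,3)] -> total=11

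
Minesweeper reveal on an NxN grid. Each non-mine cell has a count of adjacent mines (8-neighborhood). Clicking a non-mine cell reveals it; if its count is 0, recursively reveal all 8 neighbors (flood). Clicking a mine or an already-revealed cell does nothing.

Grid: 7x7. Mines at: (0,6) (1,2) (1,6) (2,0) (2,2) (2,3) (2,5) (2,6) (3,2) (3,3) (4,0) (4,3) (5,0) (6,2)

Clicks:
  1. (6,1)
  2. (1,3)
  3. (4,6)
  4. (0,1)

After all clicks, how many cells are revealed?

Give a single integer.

Click 1 (6,1) count=2: revealed 1 new [(6,1)] -> total=1
Click 2 (1,3) count=3: revealed 1 new [(1,3)] -> total=2
Click 3 (4,6) count=0: revealed 14 new [(3,4) (3,5) (3,6) (4,4) (4,5) (4,6) (5,3) (5,4) (5,5) (5,6) (6,3) (6,4) (6,5) (6,6)] -> total=16
Click 4 (0,1) count=1: revealed 1 new [(0,1)] -> total=17

Answer: 17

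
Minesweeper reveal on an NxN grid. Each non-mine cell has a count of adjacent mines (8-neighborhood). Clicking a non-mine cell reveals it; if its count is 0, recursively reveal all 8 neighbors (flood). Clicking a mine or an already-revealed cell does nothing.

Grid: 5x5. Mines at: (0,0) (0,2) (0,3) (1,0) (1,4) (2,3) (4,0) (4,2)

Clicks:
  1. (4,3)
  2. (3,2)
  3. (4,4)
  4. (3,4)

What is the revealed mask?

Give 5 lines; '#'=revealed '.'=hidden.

Click 1 (4,3) count=1: revealed 1 new [(4,3)] -> total=1
Click 2 (3,2) count=2: revealed 1 new [(3,2)] -> total=2
Click 3 (4,4) count=0: revealed 3 new [(3,3) (3,4) (4,4)] -> total=5
Click 4 (3,4) count=1: revealed 0 new [(none)] -> total=5

Answer: .....
.....
.....
..###
...##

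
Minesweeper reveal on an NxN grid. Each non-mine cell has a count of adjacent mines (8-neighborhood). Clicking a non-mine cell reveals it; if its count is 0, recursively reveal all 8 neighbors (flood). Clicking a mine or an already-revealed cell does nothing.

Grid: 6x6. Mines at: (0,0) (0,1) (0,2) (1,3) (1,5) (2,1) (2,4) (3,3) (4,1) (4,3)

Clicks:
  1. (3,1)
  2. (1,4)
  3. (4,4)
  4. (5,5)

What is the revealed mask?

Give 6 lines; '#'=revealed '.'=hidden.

Click 1 (3,1) count=2: revealed 1 new [(3,1)] -> total=1
Click 2 (1,4) count=3: revealed 1 new [(1,4)] -> total=2
Click 3 (4,4) count=2: revealed 1 new [(4,4)] -> total=3
Click 4 (5,5) count=0: revealed 5 new [(3,4) (3,5) (4,5) (5,4) (5,5)] -> total=8

Answer: ......
....#.
......
.#..##
....##
....##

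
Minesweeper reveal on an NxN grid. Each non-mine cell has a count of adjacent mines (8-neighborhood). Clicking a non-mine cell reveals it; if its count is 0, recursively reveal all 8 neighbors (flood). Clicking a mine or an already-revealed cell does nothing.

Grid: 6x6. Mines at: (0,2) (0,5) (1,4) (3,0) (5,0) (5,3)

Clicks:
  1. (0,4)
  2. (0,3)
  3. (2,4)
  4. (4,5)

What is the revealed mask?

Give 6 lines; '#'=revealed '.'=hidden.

Click 1 (0,4) count=2: revealed 1 new [(0,4)] -> total=1
Click 2 (0,3) count=2: revealed 1 new [(0,3)] -> total=2
Click 3 (2,4) count=1: revealed 1 new [(2,4)] -> total=3
Click 4 (4,5) count=0: revealed 19 new [(1,1) (1,2) (1,3) (2,1) (2,2) (2,3) (2,5) (3,1) (3,2) (3,3) (3,4) (3,5) (4,1) (4,2) (4,3) (4,4) (4,5) (5,4) (5,5)] -> total=22

Answer: ...##.
.###..
.#####
.#####
.#####
....##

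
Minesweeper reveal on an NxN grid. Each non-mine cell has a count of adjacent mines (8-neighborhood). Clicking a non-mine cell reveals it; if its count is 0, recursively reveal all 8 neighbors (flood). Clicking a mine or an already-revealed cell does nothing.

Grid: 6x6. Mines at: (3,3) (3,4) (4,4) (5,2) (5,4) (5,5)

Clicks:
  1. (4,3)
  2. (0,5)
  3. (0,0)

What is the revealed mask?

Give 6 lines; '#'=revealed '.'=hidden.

Click 1 (4,3) count=5: revealed 1 new [(4,3)] -> total=1
Click 2 (0,5) count=0: revealed 26 new [(0,0) (0,1) (0,2) (0,3) (0,4) (0,5) (1,0) (1,1) (1,2) (1,3) (1,4) (1,5) (2,0) (2,1) (2,2) (2,3) (2,4) (2,5) (3,0) (3,1) (3,2) (4,0) (4,1) (4,2) (5,0) (5,1)] -> total=27
Click 3 (0,0) count=0: revealed 0 new [(none)] -> total=27

Answer: ######
######
######
###...
####..
##....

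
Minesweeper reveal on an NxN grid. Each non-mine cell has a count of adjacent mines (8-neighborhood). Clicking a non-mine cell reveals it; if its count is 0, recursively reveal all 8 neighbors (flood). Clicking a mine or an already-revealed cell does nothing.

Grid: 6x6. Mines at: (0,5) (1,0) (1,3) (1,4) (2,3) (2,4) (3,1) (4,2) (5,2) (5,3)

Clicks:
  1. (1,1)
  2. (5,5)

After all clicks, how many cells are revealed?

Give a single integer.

Click 1 (1,1) count=1: revealed 1 new [(1,1)] -> total=1
Click 2 (5,5) count=0: revealed 6 new [(3,4) (3,5) (4,4) (4,5) (5,4) (5,5)] -> total=7

Answer: 7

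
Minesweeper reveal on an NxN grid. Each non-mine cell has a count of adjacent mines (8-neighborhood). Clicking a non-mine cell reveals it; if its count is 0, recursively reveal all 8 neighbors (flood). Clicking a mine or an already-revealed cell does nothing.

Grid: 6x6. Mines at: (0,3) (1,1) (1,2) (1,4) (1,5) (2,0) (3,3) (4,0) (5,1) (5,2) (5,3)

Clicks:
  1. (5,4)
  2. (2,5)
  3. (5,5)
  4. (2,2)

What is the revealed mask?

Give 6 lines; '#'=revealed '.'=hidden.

Click 1 (5,4) count=1: revealed 1 new [(5,4)] -> total=1
Click 2 (2,5) count=2: revealed 1 new [(2,5)] -> total=2
Click 3 (5,5) count=0: revealed 6 new [(2,4) (3,4) (3,5) (4,4) (4,5) (5,5)] -> total=8
Click 4 (2,2) count=3: revealed 1 new [(2,2)] -> total=9

Answer: ......
......
..#.##
....##
....##
....##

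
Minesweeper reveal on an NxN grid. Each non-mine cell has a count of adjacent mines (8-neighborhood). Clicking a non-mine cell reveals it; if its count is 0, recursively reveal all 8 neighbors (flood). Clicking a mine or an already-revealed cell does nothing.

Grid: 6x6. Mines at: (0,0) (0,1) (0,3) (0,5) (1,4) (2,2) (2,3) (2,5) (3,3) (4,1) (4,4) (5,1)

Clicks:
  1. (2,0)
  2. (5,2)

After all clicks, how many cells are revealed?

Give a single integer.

Click 1 (2,0) count=0: revealed 6 new [(1,0) (1,1) (2,0) (2,1) (3,0) (3,1)] -> total=6
Click 2 (5,2) count=2: revealed 1 new [(5,2)] -> total=7

Answer: 7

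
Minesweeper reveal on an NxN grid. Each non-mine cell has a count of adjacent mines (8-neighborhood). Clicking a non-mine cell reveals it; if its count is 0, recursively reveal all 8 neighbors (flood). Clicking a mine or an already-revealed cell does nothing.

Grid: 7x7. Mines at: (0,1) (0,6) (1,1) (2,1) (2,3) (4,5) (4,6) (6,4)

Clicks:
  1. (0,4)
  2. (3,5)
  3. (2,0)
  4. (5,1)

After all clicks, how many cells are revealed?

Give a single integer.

Click 1 (0,4) count=0: revealed 8 new [(0,2) (0,3) (0,4) (0,5) (1,2) (1,3) (1,4) (1,5)] -> total=8
Click 2 (3,5) count=2: revealed 1 new [(3,5)] -> total=9
Click 3 (2,0) count=2: revealed 1 new [(2,0)] -> total=10
Click 4 (5,1) count=0: revealed 19 new [(3,0) (3,1) (3,2) (3,3) (3,4) (4,0) (4,1) (4,2) (4,3) (4,4) (5,0) (5,1) (5,2) (5,3) (5,4) (6,0) (6,1) (6,2) (6,3)] -> total=29

Answer: 29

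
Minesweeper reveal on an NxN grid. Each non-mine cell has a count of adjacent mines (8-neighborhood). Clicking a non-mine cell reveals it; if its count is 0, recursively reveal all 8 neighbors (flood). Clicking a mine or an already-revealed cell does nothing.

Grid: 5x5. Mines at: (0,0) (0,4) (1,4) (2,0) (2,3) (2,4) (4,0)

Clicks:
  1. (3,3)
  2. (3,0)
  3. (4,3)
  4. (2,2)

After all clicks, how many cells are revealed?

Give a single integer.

Click 1 (3,3) count=2: revealed 1 new [(3,3)] -> total=1
Click 2 (3,0) count=2: revealed 1 new [(3,0)] -> total=2
Click 3 (4,3) count=0: revealed 7 new [(3,1) (3,2) (3,4) (4,1) (4,2) (4,3) (4,4)] -> total=9
Click 4 (2,2) count=1: revealed 1 new [(2,2)] -> total=10

Answer: 10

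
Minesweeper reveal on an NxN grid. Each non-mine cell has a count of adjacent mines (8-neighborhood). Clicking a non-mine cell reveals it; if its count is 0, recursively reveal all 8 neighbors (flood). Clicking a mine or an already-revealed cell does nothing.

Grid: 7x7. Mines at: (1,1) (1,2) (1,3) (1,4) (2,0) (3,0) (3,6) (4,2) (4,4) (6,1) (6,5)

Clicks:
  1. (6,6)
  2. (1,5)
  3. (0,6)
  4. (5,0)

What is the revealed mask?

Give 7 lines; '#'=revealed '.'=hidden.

Answer: .....##
.....##
.....##
.......
.......
#......
......#

Derivation:
Click 1 (6,6) count=1: revealed 1 new [(6,6)] -> total=1
Click 2 (1,5) count=1: revealed 1 new [(1,5)] -> total=2
Click 3 (0,6) count=0: revealed 5 new [(0,5) (0,6) (1,6) (2,5) (2,6)] -> total=7
Click 4 (5,0) count=1: revealed 1 new [(5,0)] -> total=8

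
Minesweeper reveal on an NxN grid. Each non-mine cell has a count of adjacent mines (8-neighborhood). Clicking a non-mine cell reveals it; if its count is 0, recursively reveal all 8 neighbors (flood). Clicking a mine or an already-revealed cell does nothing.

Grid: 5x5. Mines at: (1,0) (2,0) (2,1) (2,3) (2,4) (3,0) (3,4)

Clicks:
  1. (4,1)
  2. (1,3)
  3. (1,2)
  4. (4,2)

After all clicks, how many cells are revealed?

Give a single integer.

Click 1 (4,1) count=1: revealed 1 new [(4,1)] -> total=1
Click 2 (1,3) count=2: revealed 1 new [(1,3)] -> total=2
Click 3 (1,2) count=2: revealed 1 new [(1,2)] -> total=3
Click 4 (4,2) count=0: revealed 5 new [(3,1) (3,2) (3,3) (4,2) (4,3)] -> total=8

Answer: 8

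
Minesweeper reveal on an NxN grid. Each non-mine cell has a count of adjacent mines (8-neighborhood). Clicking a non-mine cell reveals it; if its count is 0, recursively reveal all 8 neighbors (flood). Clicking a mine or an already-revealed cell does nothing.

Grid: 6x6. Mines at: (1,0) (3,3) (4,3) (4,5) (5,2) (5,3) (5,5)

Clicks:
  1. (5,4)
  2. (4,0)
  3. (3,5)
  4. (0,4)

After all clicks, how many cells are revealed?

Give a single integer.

Click 1 (5,4) count=4: revealed 1 new [(5,4)] -> total=1
Click 2 (4,0) count=0: revealed 11 new [(2,0) (2,1) (2,2) (3,0) (3,1) (3,2) (4,0) (4,1) (4,2) (5,0) (5,1)] -> total=12
Click 3 (3,5) count=1: revealed 1 new [(3,5)] -> total=13
Click 4 (0,4) count=0: revealed 14 new [(0,1) (0,2) (0,3) (0,4) (0,5) (1,1) (1,2) (1,3) (1,4) (1,5) (2,3) (2,4) (2,5) (3,4)] -> total=27

Answer: 27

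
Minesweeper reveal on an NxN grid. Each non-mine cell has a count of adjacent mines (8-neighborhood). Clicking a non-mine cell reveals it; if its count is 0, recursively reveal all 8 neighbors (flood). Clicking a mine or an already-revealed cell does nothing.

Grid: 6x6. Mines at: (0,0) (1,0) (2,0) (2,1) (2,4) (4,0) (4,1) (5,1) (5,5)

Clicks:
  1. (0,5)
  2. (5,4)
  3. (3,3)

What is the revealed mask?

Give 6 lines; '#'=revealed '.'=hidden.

Click 1 (0,5) count=0: revealed 10 new [(0,1) (0,2) (0,3) (0,4) (0,5) (1,1) (1,2) (1,3) (1,4) (1,5)] -> total=10
Click 2 (5,4) count=1: revealed 1 new [(5,4)] -> total=11
Click 3 (3,3) count=1: revealed 1 new [(3,3)] -> total=12

Answer: .#####
.#####
......
...#..
......
....#.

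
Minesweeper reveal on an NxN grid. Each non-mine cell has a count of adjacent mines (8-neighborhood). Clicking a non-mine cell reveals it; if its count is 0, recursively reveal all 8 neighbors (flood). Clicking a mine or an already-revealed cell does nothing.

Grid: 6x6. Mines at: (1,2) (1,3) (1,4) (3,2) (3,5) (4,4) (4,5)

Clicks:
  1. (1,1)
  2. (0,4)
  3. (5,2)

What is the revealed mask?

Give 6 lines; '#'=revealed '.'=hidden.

Click 1 (1,1) count=1: revealed 1 new [(1,1)] -> total=1
Click 2 (0,4) count=2: revealed 1 new [(0,4)] -> total=2
Click 3 (5,2) count=0: revealed 15 new [(0,0) (0,1) (1,0) (2,0) (2,1) (3,0) (3,1) (4,0) (4,1) (4,2) (4,3) (5,0) (5,1) (5,2) (5,3)] -> total=17

Answer: ##..#.
##....
##....
##....
####..
####..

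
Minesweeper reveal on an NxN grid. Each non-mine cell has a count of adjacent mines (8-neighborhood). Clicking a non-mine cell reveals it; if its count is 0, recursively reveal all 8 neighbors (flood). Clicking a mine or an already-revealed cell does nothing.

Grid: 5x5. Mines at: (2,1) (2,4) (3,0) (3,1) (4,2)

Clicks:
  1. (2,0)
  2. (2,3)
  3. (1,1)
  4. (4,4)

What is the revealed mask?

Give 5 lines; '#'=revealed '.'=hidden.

Click 1 (2,0) count=3: revealed 1 new [(2,0)] -> total=1
Click 2 (2,3) count=1: revealed 1 new [(2,3)] -> total=2
Click 3 (1,1) count=1: revealed 1 new [(1,1)] -> total=3
Click 4 (4,4) count=0: revealed 4 new [(3,3) (3,4) (4,3) (4,4)] -> total=7

Answer: .....
.#...
#..#.
...##
...##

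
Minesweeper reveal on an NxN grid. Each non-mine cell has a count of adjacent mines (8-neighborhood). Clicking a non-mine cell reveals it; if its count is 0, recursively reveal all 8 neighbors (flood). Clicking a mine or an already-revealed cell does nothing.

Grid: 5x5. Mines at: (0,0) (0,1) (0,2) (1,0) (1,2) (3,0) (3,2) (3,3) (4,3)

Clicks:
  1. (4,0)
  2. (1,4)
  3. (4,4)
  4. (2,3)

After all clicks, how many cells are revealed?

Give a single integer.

Click 1 (4,0) count=1: revealed 1 new [(4,0)] -> total=1
Click 2 (1,4) count=0: revealed 6 new [(0,3) (0,4) (1,3) (1,4) (2,3) (2,4)] -> total=7
Click 3 (4,4) count=2: revealed 1 new [(4,4)] -> total=8
Click 4 (2,3) count=3: revealed 0 new [(none)] -> total=8

Answer: 8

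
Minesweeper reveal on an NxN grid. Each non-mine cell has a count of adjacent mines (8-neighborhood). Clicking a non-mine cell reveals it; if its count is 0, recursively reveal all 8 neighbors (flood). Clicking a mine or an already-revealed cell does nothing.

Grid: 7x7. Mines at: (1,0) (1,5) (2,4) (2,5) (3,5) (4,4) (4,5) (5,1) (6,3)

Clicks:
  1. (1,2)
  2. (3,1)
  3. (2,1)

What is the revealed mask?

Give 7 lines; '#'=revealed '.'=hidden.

Click 1 (1,2) count=0: revealed 20 new [(0,1) (0,2) (0,3) (0,4) (1,1) (1,2) (1,3) (1,4) (2,0) (2,1) (2,2) (2,3) (3,0) (3,1) (3,2) (3,3) (4,0) (4,1) (4,2) (4,3)] -> total=20
Click 2 (3,1) count=0: revealed 0 new [(none)] -> total=20
Click 3 (2,1) count=1: revealed 0 new [(none)] -> total=20

Answer: .####..
.####..
####...
####...
####...
.......
.......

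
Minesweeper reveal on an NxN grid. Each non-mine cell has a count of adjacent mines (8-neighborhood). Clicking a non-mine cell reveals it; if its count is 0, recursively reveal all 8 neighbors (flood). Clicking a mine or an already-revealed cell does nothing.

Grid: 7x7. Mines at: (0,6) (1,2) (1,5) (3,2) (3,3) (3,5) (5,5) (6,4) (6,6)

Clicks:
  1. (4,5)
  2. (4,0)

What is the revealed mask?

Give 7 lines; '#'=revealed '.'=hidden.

Click 1 (4,5) count=2: revealed 1 new [(4,5)] -> total=1
Click 2 (4,0) count=0: revealed 20 new [(0,0) (0,1) (1,0) (1,1) (2,0) (2,1) (3,0) (3,1) (4,0) (4,1) (4,2) (4,3) (5,0) (5,1) (5,2) (5,3) (6,0) (6,1) (6,2) (6,3)] -> total=21

Answer: ##.....
##.....
##.....
##.....
####.#.
####...
####...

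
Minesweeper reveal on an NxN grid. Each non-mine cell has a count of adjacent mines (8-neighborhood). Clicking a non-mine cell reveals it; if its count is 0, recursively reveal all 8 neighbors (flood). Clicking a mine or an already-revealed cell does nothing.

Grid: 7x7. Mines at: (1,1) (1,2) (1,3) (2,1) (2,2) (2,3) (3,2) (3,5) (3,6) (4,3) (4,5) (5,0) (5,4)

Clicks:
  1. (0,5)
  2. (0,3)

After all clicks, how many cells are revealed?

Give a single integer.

Click 1 (0,5) count=0: revealed 9 new [(0,4) (0,5) (0,6) (1,4) (1,5) (1,6) (2,4) (2,5) (2,6)] -> total=9
Click 2 (0,3) count=2: revealed 1 new [(0,3)] -> total=10

Answer: 10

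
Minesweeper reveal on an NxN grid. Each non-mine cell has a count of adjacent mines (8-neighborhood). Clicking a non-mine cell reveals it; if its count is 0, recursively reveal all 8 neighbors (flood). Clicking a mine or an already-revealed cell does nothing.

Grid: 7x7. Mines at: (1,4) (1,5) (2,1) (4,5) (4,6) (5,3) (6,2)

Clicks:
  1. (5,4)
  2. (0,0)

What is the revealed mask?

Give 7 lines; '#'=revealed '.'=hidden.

Answer: ####...
####...
.......
.......
.......
....#..
.......

Derivation:
Click 1 (5,4) count=2: revealed 1 new [(5,4)] -> total=1
Click 2 (0,0) count=0: revealed 8 new [(0,0) (0,1) (0,2) (0,3) (1,0) (1,1) (1,2) (1,3)] -> total=9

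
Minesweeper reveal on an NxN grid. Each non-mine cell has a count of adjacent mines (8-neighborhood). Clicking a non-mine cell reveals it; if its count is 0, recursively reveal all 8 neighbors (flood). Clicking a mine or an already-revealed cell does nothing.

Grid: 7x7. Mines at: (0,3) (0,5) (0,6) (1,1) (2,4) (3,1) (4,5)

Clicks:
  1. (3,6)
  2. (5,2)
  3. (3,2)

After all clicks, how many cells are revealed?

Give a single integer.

Click 1 (3,6) count=1: revealed 1 new [(3,6)] -> total=1
Click 2 (5,2) count=0: revealed 22 new [(3,2) (3,3) (3,4) (4,0) (4,1) (4,2) (4,3) (4,4) (5,0) (5,1) (5,2) (5,3) (5,4) (5,5) (5,6) (6,0) (6,1) (6,2) (6,3) (6,4) (6,5) (6,6)] -> total=23
Click 3 (3,2) count=1: revealed 0 new [(none)] -> total=23

Answer: 23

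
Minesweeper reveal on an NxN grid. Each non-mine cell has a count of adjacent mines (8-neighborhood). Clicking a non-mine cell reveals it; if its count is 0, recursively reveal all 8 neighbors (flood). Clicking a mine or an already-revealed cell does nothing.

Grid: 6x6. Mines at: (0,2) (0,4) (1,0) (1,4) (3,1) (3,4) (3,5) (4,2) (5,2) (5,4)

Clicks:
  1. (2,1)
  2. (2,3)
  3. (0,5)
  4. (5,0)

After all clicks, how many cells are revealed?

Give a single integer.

Answer: 7

Derivation:
Click 1 (2,1) count=2: revealed 1 new [(2,1)] -> total=1
Click 2 (2,3) count=2: revealed 1 new [(2,3)] -> total=2
Click 3 (0,5) count=2: revealed 1 new [(0,5)] -> total=3
Click 4 (5,0) count=0: revealed 4 new [(4,0) (4,1) (5,0) (5,1)] -> total=7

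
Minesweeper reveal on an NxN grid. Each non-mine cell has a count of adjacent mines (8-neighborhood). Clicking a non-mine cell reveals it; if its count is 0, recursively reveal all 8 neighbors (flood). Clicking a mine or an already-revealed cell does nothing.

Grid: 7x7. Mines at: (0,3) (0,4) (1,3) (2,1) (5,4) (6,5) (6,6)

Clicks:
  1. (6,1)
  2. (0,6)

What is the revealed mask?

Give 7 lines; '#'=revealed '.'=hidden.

Answer: .....##
....###
..#####
#######
#######
####.##
####...

Derivation:
Click 1 (6,1) count=0: revealed 34 new [(0,5) (0,6) (1,4) (1,5) (1,6) (2,2) (2,3) (2,4) (2,5) (2,6) (3,0) (3,1) (3,2) (3,3) (3,4) (3,5) (3,6) (4,0) (4,1) (4,2) (4,3) (4,4) (4,5) (4,6) (5,0) (5,1) (5,2) (5,3) (5,5) (5,6) (6,0) (6,1) (6,2) (6,3)] -> total=34
Click 2 (0,6) count=0: revealed 0 new [(none)] -> total=34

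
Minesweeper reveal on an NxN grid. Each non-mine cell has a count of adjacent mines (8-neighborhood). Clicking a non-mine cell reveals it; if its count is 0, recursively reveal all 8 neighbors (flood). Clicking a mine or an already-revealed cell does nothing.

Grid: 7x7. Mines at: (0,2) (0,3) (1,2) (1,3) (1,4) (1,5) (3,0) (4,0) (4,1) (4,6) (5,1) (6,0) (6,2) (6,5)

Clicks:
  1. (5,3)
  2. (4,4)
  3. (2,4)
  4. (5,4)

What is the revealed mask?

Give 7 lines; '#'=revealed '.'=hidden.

Click 1 (5,3) count=1: revealed 1 new [(5,3)] -> total=1
Click 2 (4,4) count=0: revealed 15 new [(2,2) (2,3) (2,4) (2,5) (3,2) (3,3) (3,4) (3,5) (4,2) (4,3) (4,4) (4,5) (5,2) (5,4) (5,5)] -> total=16
Click 3 (2,4) count=3: revealed 0 new [(none)] -> total=16
Click 4 (5,4) count=1: revealed 0 new [(none)] -> total=16

Answer: .......
.......
..####.
..####.
..####.
..####.
.......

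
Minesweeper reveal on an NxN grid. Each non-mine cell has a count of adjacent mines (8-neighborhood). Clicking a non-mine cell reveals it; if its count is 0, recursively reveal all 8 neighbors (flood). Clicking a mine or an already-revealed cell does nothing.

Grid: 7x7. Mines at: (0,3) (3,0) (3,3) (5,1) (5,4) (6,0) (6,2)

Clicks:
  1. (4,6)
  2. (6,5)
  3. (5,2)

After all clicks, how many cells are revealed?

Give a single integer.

Click 1 (4,6) count=0: revealed 19 new [(0,4) (0,5) (0,6) (1,4) (1,5) (1,6) (2,4) (2,5) (2,6) (3,4) (3,5) (3,6) (4,4) (4,5) (4,6) (5,5) (5,6) (6,5) (6,6)] -> total=19
Click 2 (6,5) count=1: revealed 0 new [(none)] -> total=19
Click 3 (5,2) count=2: revealed 1 new [(5,2)] -> total=20

Answer: 20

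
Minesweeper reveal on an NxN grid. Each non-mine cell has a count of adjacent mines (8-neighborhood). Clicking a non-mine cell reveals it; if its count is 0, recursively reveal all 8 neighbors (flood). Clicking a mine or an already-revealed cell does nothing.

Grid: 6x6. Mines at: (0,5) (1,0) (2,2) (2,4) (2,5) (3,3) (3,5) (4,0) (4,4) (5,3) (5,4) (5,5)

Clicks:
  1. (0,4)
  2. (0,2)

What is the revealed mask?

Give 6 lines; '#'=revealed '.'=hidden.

Answer: .####.
.####.
......
......
......
......

Derivation:
Click 1 (0,4) count=1: revealed 1 new [(0,4)] -> total=1
Click 2 (0,2) count=0: revealed 7 new [(0,1) (0,2) (0,3) (1,1) (1,2) (1,3) (1,4)] -> total=8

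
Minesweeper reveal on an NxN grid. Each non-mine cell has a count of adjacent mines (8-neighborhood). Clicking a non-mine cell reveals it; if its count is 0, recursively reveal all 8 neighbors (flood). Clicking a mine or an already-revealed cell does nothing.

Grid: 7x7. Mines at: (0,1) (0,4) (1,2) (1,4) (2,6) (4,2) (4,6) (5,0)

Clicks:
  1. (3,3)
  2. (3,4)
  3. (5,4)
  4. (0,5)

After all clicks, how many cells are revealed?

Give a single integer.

Click 1 (3,3) count=1: revealed 1 new [(3,3)] -> total=1
Click 2 (3,4) count=0: revealed 20 new [(2,3) (2,4) (2,5) (3,4) (3,5) (4,3) (4,4) (4,5) (5,1) (5,2) (5,3) (5,4) (5,5) (5,6) (6,1) (6,2) (6,3) (6,4) (6,5) (6,6)] -> total=21
Click 3 (5,4) count=0: revealed 0 new [(none)] -> total=21
Click 4 (0,5) count=2: revealed 1 new [(0,5)] -> total=22

Answer: 22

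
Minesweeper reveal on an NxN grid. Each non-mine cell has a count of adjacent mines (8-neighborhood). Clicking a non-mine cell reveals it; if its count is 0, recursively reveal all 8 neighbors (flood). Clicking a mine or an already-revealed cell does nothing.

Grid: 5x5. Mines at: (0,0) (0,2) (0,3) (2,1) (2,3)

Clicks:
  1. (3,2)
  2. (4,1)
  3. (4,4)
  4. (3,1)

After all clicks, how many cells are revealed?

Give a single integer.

Answer: 10

Derivation:
Click 1 (3,2) count=2: revealed 1 new [(3,2)] -> total=1
Click 2 (4,1) count=0: revealed 9 new [(3,0) (3,1) (3,3) (3,4) (4,0) (4,1) (4,2) (4,3) (4,4)] -> total=10
Click 3 (4,4) count=0: revealed 0 new [(none)] -> total=10
Click 4 (3,1) count=1: revealed 0 new [(none)] -> total=10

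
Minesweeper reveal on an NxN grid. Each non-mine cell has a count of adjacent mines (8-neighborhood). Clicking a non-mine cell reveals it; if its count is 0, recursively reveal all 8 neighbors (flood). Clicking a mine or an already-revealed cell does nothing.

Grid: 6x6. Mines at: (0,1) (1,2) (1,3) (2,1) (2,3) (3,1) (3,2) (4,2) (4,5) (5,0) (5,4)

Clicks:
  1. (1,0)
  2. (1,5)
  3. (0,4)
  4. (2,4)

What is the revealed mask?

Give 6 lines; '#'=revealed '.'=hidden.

Click 1 (1,0) count=2: revealed 1 new [(1,0)] -> total=1
Click 2 (1,5) count=0: revealed 8 new [(0,4) (0,5) (1,4) (1,5) (2,4) (2,5) (3,4) (3,5)] -> total=9
Click 3 (0,4) count=1: revealed 0 new [(none)] -> total=9
Click 4 (2,4) count=2: revealed 0 new [(none)] -> total=9

Answer: ....##
#...##
....##
....##
......
......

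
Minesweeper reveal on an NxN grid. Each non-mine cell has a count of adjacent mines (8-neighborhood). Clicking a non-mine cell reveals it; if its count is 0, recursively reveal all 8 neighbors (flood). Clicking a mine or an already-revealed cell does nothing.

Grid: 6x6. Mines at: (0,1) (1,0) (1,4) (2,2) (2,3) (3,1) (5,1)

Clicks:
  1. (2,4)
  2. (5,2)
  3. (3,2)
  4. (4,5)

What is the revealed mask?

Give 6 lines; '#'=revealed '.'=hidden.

Answer: ......
......
....##
..####
..####
..####

Derivation:
Click 1 (2,4) count=2: revealed 1 new [(2,4)] -> total=1
Click 2 (5,2) count=1: revealed 1 new [(5,2)] -> total=2
Click 3 (3,2) count=3: revealed 1 new [(3,2)] -> total=3
Click 4 (4,5) count=0: revealed 11 new [(2,5) (3,3) (3,4) (3,5) (4,2) (4,3) (4,4) (4,5) (5,3) (5,4) (5,5)] -> total=14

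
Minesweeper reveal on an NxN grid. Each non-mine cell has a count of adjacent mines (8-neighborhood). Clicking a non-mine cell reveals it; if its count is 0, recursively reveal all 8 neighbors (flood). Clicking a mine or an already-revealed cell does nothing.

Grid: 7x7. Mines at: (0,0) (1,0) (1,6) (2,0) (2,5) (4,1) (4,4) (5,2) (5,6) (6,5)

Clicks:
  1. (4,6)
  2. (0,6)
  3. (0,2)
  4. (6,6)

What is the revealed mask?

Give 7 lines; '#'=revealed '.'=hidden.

Answer: .######
.#####.
.####..
.####..
......#
.......
......#

Derivation:
Click 1 (4,6) count=1: revealed 1 new [(4,6)] -> total=1
Click 2 (0,6) count=1: revealed 1 new [(0,6)] -> total=2
Click 3 (0,2) count=0: revealed 18 new [(0,1) (0,2) (0,3) (0,4) (0,5) (1,1) (1,2) (1,3) (1,4) (1,5) (2,1) (2,2) (2,3) (2,4) (3,1) (3,2) (3,3) (3,4)] -> total=20
Click 4 (6,6) count=2: revealed 1 new [(6,6)] -> total=21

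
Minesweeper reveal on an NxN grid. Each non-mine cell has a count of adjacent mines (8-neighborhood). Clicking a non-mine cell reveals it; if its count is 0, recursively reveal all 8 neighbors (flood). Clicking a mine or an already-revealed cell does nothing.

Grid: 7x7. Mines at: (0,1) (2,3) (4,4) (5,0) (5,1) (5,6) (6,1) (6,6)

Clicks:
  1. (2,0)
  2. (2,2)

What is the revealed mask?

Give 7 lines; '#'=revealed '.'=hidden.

Click 1 (2,0) count=0: revealed 12 new [(1,0) (1,1) (1,2) (2,0) (2,1) (2,2) (3,0) (3,1) (3,2) (4,0) (4,1) (4,2)] -> total=12
Click 2 (2,2) count=1: revealed 0 new [(none)] -> total=12

Answer: .......
###....
###....
###....
###....
.......
.......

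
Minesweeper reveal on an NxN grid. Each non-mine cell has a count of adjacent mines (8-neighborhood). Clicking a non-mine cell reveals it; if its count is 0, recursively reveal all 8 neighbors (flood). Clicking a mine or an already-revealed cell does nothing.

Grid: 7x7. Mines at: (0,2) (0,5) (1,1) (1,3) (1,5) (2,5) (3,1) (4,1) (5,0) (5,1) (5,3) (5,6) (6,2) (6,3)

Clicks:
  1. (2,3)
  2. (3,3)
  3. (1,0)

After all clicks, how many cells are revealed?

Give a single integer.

Click 1 (2,3) count=1: revealed 1 new [(2,3)] -> total=1
Click 2 (3,3) count=0: revealed 8 new [(2,2) (2,4) (3,2) (3,3) (3,4) (4,2) (4,3) (4,4)] -> total=9
Click 3 (1,0) count=1: revealed 1 new [(1,0)] -> total=10

Answer: 10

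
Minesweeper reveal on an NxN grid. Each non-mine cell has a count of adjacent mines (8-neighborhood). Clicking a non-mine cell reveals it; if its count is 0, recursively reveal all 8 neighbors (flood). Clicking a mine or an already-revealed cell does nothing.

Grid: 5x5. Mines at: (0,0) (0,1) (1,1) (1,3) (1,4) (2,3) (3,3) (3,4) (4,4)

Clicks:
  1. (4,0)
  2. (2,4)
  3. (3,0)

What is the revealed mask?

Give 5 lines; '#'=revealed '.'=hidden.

Click 1 (4,0) count=0: revealed 9 new [(2,0) (2,1) (2,2) (3,0) (3,1) (3,2) (4,0) (4,1) (4,2)] -> total=9
Click 2 (2,4) count=5: revealed 1 new [(2,4)] -> total=10
Click 3 (3,0) count=0: revealed 0 new [(none)] -> total=10

Answer: .....
.....
###.#
###..
###..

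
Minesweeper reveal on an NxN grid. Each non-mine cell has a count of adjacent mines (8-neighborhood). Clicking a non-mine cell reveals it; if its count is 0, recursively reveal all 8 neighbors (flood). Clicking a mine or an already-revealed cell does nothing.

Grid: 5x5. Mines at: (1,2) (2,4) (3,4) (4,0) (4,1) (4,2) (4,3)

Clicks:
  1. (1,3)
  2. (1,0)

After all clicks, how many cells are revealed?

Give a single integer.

Answer: 9

Derivation:
Click 1 (1,3) count=2: revealed 1 new [(1,3)] -> total=1
Click 2 (1,0) count=0: revealed 8 new [(0,0) (0,1) (1,0) (1,1) (2,0) (2,1) (3,0) (3,1)] -> total=9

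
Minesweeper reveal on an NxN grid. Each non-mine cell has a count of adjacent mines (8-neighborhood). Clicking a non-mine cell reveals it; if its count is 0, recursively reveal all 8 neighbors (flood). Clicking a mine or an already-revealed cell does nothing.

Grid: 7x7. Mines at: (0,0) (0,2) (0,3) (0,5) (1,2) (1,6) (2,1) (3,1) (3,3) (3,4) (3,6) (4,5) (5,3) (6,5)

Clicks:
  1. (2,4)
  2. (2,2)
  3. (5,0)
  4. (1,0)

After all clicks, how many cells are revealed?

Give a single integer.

Answer: 12

Derivation:
Click 1 (2,4) count=2: revealed 1 new [(2,4)] -> total=1
Click 2 (2,2) count=4: revealed 1 new [(2,2)] -> total=2
Click 3 (5,0) count=0: revealed 9 new [(4,0) (4,1) (4,2) (5,0) (5,1) (5,2) (6,0) (6,1) (6,2)] -> total=11
Click 4 (1,0) count=2: revealed 1 new [(1,0)] -> total=12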